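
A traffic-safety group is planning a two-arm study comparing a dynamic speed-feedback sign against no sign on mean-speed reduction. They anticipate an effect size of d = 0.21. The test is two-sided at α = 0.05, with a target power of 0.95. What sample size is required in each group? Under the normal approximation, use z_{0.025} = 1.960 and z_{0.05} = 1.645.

For two independent groups with equal n: n = 2·((z_{α/2} + z_β) / d)².
z_{α/2} + z_β = 1.960 + 1.645 = 3.605.
n = 2 × (3.605 / 0.21)² = 2 × 17.167² = 2 × 294.69 = 589.4.
Round up to the next whole participant.

n = 590 per group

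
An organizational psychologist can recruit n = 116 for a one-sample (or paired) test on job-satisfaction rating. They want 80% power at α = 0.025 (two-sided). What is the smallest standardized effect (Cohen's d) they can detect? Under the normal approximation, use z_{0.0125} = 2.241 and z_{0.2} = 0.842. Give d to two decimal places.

For a single sample (or paired design) of n = 116: d_min = (z_{α/2} + z_β)/√n.
z-sum = 2.241 + 0.842 = 3.083.
d_min = 3.083 / √116 = 3.083 / 10.770 = 0.286.

d_min ≈ 0.29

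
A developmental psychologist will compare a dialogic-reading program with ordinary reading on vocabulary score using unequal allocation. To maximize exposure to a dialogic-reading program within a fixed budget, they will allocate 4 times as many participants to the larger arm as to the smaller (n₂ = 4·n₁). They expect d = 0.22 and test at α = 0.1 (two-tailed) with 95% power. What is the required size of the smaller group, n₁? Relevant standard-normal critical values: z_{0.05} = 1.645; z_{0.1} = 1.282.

With allocation ratio k = n₂/n₁ = 4, Var(x̄₁−x̄₂) = σ²(1/n₁ + 1/(k·n₁)) = σ²·(k+1)/(k·n₁).
So n₁ = (1 + 1/k)·((z_{α/2} + z_β)/d)² = 1.250 × (3.290/0.22)².
n₁ = 1.250 × 223.64 = 279.5.
Round up: n₁ = 280, giving n₂ = 4 × 280 = 1120.

n₁ = 280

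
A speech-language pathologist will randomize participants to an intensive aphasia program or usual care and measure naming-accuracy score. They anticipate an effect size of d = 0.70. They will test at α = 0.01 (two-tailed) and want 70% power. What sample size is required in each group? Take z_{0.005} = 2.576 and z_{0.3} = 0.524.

n = 40 per group

For two independent groups with equal n: n = 2·((z_{α/2} + z_β) / d)².
z_{α/2} + z_β = 2.576 + 0.524 = 3.100.
n = 2 × (3.100 / 0.70)² = 2 × 4.429² = 2 × 19.61 = 39.2.
Round up to the next whole participant.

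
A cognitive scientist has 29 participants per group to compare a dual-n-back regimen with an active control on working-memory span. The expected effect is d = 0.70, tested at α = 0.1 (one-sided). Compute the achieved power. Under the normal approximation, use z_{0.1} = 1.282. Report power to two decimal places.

power ≈ 0.92

For two equal groups, power = Φ(d·√(n/2) − z_{α}).
d·√(n/2) = 0.70 × √(29/2) = 0.70 × 3.808 = 2.666.
z_β = 2.666 − 1.282 = 1.384.
Power = Φ(1.384) = 0.917.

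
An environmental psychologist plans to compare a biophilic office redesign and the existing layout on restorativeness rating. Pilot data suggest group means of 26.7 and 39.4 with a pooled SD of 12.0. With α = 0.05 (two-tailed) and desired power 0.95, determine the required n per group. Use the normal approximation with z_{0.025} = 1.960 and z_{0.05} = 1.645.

n = 24 per group

Cohen's d = |M₁ − M₂| / SD_pooled = |26.7 − 39.4| / 12.0 = 12.7 / 12.0 = 1.058.
For two independent groups with equal n: n = 2·((z_{α/2} + z_β) / d)².
z_{α/2} + z_β = 1.960 + 1.645 = 3.605.
n = 2 × (3.605 / 1.058)² = 2 × 3.407² = 2 × 11.61 = 23.2.
Round up to the next whole participant.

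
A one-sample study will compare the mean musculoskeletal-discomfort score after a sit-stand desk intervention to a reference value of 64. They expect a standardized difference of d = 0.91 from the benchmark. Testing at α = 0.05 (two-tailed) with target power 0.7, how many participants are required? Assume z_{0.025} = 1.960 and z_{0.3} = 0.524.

n = 8

For a one-sample test: n = ((z_{α/2} + z_β) / d)².
z_{α/2} + z_β = 1.960 + 0.524 = 2.484.
n = (2.484 / 0.91)² = 2.730² = 7.45.
Round up.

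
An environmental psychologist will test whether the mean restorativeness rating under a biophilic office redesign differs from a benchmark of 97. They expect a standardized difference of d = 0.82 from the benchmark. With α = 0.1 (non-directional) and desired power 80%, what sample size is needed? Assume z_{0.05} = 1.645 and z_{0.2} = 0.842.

n = 10

For a one-sample test: n = ((z_{α/2} + z_β) / d)².
z_{α/2} + z_β = 1.645 + 0.842 = 2.487.
n = (2.487 / 0.82)² = 3.033² = 9.20.
Round up.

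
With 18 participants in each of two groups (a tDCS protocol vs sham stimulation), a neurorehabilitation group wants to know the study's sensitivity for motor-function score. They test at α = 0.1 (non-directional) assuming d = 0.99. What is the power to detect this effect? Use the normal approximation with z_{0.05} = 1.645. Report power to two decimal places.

power ≈ 0.91

For two equal groups, power = Φ(d·√(n/2) − z_{α/2}).
d·√(n/2) = 0.99 × √(18/2) = 0.99 × 3.000 = 2.970.
z_β = 2.970 − 1.645 = 1.325.
Power = Φ(1.325) = 0.907.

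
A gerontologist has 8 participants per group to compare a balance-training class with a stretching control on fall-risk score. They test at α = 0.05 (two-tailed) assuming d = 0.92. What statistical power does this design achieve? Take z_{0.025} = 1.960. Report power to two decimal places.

For two equal groups, power = Φ(d·√(n/2) − z_{α/2}).
d·√(n/2) = 0.92 × √(8/2) = 0.92 × 2.000 = 1.840.
z_β = 1.840 − 1.960 = -0.120.
Power = Φ(-0.120) = 0.452.

power ≈ 0.45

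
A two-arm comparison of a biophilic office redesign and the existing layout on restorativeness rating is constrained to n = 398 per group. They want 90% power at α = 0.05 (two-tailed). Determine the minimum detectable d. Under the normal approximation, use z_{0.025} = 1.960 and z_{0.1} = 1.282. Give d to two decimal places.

d_min ≈ 0.23

For two independent groups of n = 398 each: d_min = (z_{α/2} + z_β)·√(2/n).
z-sum = 1.960 + 1.282 = 3.242.
d_min = 3.242 × √(2/398) = 3.242 × 0.0709 = 0.230.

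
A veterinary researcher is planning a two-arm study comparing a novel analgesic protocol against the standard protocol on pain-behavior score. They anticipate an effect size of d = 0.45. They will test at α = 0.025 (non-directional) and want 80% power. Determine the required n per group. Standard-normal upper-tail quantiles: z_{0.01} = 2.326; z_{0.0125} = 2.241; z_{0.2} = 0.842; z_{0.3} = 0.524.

n = 94 per group

For two independent groups with equal n: n = 2·((z_{α/2} + z_β) / d)².
z_{α/2} + z_β = 2.241 + 0.842 = 3.083.
n = 2 × (3.083 / 0.45)² = 2 × 6.851² = 2 × 46.94 = 93.9.
Round up to the next whole participant.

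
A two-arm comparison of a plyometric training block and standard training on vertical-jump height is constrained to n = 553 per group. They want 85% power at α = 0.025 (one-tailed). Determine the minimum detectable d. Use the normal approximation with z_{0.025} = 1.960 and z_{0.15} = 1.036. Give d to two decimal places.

For two independent groups of n = 553 each: d_min = (z_{α} + z_β)·√(2/n).
z-sum = 1.960 + 1.036 = 2.996.
d_min = 2.996 × √(2/553) = 2.996 × 0.0601 = 0.180.

d_min ≈ 0.18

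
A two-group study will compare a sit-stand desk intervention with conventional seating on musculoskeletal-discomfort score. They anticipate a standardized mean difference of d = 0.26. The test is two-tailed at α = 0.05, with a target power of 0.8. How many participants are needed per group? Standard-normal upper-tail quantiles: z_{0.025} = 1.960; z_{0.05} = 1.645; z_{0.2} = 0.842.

For two independent groups with equal n: n = 2·((z_{α/2} + z_β) / d)².
z_{α/2} + z_β = 1.960 + 0.842 = 2.802.
n = 2 × (2.802 / 0.26)² = 2 × 10.777² = 2 × 116.14 = 232.3.
Round up to the next whole participant.

n = 233 per group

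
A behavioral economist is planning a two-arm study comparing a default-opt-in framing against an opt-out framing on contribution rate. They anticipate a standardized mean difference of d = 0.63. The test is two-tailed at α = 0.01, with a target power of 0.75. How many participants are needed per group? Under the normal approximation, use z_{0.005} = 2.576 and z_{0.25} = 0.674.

n = 54 per group

For two independent groups with equal n: n = 2·((z_{α/2} + z_β) / d)².
z_{α/2} + z_β = 2.576 + 0.674 = 3.250.
n = 2 × (3.250 / 0.63)² = 2 × 5.159² = 2 × 26.61 = 53.2.
Round up to the next whole participant.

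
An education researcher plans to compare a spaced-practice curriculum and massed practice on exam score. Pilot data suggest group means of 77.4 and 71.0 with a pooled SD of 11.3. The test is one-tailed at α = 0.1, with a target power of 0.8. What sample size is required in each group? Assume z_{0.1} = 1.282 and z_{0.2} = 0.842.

Cohen's d = |M₁ − M₂| / SD_pooled = |77.4 − 71.0| / 11.3 = 6.4 / 11.3 = 0.566.
For two independent groups with equal n: n = 2·((z_{α} + z_β) / d)².
z_{α} + z_β = 1.282 + 0.842 = 2.124.
n = 2 × (2.124 / 0.566)² = 2 × 3.753² = 2 × 14.08 = 28.2.
Round up to the next whole participant.

n = 29 per group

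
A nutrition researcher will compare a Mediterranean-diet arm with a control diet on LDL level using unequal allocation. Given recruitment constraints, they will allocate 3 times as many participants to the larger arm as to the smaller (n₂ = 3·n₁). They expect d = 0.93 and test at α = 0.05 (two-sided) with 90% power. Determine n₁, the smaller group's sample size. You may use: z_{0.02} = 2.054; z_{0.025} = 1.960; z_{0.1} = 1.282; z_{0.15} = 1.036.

n₁ = 17

With allocation ratio k = n₂/n₁ = 3, Var(x̄₁−x̄₂) = σ²(1/n₁ + 1/(k·n₁)) = σ²·(k+1)/(k·n₁).
So n₁ = (1 + 1/k)·((z_{α/2} + z_β)/d)² = 1.333 × (3.242/0.93)².
n₁ = 1.333 × 12.15 = 16.2.
Round up: n₁ = 17, giving n₂ = 3 × 17 = 51.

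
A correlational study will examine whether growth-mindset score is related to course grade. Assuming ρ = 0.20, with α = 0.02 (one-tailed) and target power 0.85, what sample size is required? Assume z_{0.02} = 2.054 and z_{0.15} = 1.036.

n = 236

Fisher's z: C = ½·ln((1+r)/(1−r)) = ½·ln(1.5000) = 0.2027.
n = ((z_{α} + z_β)/C)² + 3.
(2.054 + 1.036) / 0.2027 = 3.090 / 0.2027 = 15.244.
n = 15.244² + 3 = 232.39 + 3 = 235.4.
Round up.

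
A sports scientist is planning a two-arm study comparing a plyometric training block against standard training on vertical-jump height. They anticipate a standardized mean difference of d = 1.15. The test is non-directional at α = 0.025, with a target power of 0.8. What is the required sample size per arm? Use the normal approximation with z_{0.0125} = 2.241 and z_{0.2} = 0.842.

n = 15 per group

For two independent groups with equal n: n = 2·((z_{α/2} + z_β) / d)².
z_{α/2} + z_β = 2.241 + 0.842 = 3.083.
n = 2 × (3.083 / 1.15)² = 2 × 2.681² = 2 × 7.19 = 14.4.
Round up to the next whole participant.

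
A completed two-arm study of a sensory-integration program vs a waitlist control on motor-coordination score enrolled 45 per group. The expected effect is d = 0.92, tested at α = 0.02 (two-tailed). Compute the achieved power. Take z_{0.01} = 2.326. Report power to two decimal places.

power ≈ 0.98

For two equal groups, power = Φ(d·√(n/2) − z_{α/2}).
d·√(n/2) = 0.92 × √(45/2) = 0.92 × 4.743 = 4.364.
z_β = 4.364 − 2.326 = 2.038.
Power = Φ(2.038) = 0.979.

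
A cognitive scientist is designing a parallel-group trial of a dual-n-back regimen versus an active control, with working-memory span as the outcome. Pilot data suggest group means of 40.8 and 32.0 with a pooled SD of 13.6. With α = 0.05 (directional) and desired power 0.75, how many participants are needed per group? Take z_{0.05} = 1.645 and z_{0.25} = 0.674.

n = 26 per group

Cohen's d = |M₁ − M₂| / SD_pooled = |40.8 − 32.0| / 13.6 = 8.8 / 13.6 = 0.647.
For two independent groups with equal n: n = 2·((z_{α} + z_β) / d)².
z_{α} + z_β = 1.645 + 0.674 = 2.319.
n = 2 × (2.319 / 0.647)² = 2 × 3.584² = 2 × 12.85 = 25.7.
Round up to the next whole participant.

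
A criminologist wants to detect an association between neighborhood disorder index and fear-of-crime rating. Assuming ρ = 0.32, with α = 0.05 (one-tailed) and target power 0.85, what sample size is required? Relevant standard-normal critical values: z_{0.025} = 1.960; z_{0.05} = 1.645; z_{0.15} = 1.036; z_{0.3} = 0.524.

n = 69

Fisher's z: C = ½·ln((1+r)/(1−r)) = ½·ln(1.9412) = 0.3316.
n = ((z_{α} + z_β)/C)² + 3.
(1.645 + 1.036) / 0.3316 = 2.681 / 0.3316 = 8.085.
n = 8.085² + 3 = 65.37 + 3 = 68.4.
Round up.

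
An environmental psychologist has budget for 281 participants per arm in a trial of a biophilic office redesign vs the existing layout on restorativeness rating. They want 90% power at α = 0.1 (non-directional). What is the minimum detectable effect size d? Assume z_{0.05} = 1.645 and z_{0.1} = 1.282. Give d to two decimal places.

d_min ≈ 0.25

For two independent groups of n = 281 each: d_min = (z_{α/2} + z_β)·√(2/n).
z-sum = 1.645 + 1.282 = 2.927.
d_min = 2.927 × √(2/281) = 2.927 × 0.0844 = 0.247.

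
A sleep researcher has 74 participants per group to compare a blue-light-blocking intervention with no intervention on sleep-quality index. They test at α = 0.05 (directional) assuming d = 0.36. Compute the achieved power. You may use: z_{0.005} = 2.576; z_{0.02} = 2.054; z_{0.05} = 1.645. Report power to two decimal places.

power ≈ 0.71

For two equal groups, power = Φ(d·√(n/2) − z_{α}).
d·√(n/2) = 0.36 × √(74/2) = 0.36 × 6.083 = 2.190.
z_β = 2.190 − 1.645 = 0.545.
Power = Φ(0.545) = 0.707.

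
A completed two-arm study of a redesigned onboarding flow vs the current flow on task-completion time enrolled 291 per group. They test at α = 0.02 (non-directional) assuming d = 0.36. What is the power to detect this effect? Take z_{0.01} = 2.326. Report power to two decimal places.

power ≈ 0.98

For two equal groups, power = Φ(d·√(n/2) − z_{α/2}).
d·√(n/2) = 0.36 × √(291/2) = 0.36 × 12.062 = 4.342.
z_β = 4.342 − 2.326 = 2.016.
Power = Φ(2.016) = 0.978.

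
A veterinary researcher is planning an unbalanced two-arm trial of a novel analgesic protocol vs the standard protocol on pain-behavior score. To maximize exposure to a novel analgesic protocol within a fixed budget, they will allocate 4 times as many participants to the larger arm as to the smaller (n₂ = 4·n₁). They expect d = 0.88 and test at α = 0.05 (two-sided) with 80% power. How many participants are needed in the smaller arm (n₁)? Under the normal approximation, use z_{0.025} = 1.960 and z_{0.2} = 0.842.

With allocation ratio k = n₂/n₁ = 4, Var(x̄₁−x̄₂) = σ²(1/n₁ + 1/(k·n₁)) = σ²·(k+1)/(k·n₁).
So n₁ = (1 + 1/k)·((z_{α/2} + z_β)/d)² = 1.250 × (2.802/0.88)².
n₁ = 1.250 × 10.14 = 12.7.
Round up: n₁ = 13, giving n₂ = 4 × 13 = 52.

n₁ = 13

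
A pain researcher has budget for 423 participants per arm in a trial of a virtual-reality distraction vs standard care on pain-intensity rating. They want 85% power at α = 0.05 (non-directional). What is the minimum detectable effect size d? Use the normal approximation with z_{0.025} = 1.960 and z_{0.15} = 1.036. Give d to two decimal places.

For two independent groups of n = 423 each: d_min = (z_{α/2} + z_β)·√(2/n).
z-sum = 1.960 + 1.036 = 2.996.
d_min = 2.996 × √(2/423) = 2.996 × 0.0688 = 0.206.

d_min ≈ 0.21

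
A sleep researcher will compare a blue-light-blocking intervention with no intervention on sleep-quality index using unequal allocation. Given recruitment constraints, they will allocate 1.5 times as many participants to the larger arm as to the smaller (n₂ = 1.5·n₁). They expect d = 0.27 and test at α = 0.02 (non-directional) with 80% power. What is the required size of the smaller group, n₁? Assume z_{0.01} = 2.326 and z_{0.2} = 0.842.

n₁ = 230

With allocation ratio k = n₂/n₁ = 1.5, Var(x̄₁−x̄₂) = σ²(1/n₁ + 1/(k·n₁)) = σ²·(k+1)/(k·n₁).
So n₁ = (1 + 1/k)·((z_{α/2} + z_β)/d)² = 1.667 × (3.168/0.27)².
n₁ = 1.667 × 137.67 = 229.5.
Round up: n₁ = 230, giving n₂ = 1.5 × 230 = 345.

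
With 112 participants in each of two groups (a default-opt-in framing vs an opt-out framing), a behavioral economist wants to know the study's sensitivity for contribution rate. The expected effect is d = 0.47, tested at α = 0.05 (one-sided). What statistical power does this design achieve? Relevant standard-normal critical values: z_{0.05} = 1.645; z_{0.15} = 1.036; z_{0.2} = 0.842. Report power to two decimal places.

power ≈ 0.97

For two equal groups, power = Φ(d·√(n/2) − z_{α}).
d·√(n/2) = 0.47 × √(112/2) = 0.47 × 7.483 = 3.517.
z_β = 3.517 − 1.645 = 1.872.
Power = Φ(1.872) = 0.969.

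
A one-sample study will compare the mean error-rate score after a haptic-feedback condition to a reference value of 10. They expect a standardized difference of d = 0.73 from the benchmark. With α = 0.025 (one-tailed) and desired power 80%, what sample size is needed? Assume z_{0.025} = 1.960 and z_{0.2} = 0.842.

n = 15

For a one-sample test: n = ((z_{α} + z_β) / d)².
z_{α} + z_β = 1.960 + 0.842 = 2.802.
n = (2.802 / 0.73)² = 3.838² = 14.73.
Round up.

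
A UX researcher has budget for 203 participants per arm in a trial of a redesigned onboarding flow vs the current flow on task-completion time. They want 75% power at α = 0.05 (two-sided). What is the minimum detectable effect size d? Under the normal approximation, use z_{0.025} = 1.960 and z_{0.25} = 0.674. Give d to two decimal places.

d_min ≈ 0.26

For two independent groups of n = 203 each: d_min = (z_{α/2} + z_β)·√(2/n).
z-sum = 1.960 + 0.674 = 2.634.
d_min = 2.634 × √(2/203) = 2.634 × 0.0993 = 0.261.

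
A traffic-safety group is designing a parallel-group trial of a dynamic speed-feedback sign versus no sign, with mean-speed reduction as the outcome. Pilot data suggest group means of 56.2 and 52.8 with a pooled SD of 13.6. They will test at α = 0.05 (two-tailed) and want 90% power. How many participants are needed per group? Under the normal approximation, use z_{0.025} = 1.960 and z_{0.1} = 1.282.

Cohen's d = |M₁ − M₂| / SD_pooled = |56.2 − 52.8| / 13.6 = 3.4 / 13.6 = 0.250.
For two independent groups with equal n: n = 2·((z_{α/2} + z_β) / d)².
z_{α/2} + z_β = 1.960 + 1.282 = 3.242.
n = 2 × (3.242 / 0.250)² = 2 × 12.968² = 2 × 168.17 = 336.3.
Round up to the next whole participant.

n = 337 per group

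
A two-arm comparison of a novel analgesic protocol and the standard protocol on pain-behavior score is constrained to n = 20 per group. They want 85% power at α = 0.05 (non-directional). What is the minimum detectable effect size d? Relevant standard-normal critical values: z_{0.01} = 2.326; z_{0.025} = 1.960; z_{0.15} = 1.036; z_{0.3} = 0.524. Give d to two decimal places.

For two independent groups of n = 20 each: d_min = (z_{α/2} + z_β)·√(2/n).
z-sum = 1.960 + 1.036 = 2.996.
d_min = 2.996 × √(2/20) = 2.996 × 0.3162 = 0.947.

d_min ≈ 0.95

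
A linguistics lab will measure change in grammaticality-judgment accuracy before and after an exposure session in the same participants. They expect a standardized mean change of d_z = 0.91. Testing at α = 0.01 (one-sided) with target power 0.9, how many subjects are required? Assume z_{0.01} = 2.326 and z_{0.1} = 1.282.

For a paired (one-sample on differences) test: n = ((z_{α} + z_β) / d)².
z_{α} + z_β = 2.326 + 1.282 = 3.608.
n = (3.608 / 0.91)² = 3.965² = 15.72.
Round up.

n = 16 pairs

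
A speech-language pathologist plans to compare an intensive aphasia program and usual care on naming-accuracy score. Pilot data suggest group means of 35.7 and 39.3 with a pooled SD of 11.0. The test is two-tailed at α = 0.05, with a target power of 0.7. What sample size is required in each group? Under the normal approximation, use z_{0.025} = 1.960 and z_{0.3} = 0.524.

Cohen's d = |M₁ − M₂| / SD_pooled = |35.7 − 39.3| / 11.0 = 3.6 / 11.0 = 0.327.
For two independent groups with equal n: n = 2·((z_{α/2} + z_β) / d)².
z_{α/2} + z_β = 1.960 + 0.524 = 2.484.
n = 2 × (2.484 / 0.327)² = 2 × 7.596² = 2 × 57.70 = 115.4.
Round up to the next whole participant.

n = 116 per group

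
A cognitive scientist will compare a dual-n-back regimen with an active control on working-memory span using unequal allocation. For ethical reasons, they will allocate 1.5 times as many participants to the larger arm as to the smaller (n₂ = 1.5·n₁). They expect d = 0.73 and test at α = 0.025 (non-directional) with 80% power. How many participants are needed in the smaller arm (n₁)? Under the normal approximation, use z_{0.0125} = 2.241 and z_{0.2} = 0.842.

With allocation ratio k = n₂/n₁ = 1.5, Var(x̄₁−x̄₂) = σ²(1/n₁ + 1/(k·n₁)) = σ²·(k+1)/(k·n₁).
So n₁ = (1 + 1/k)·((z_{α/2} + z_β)/d)² = 1.667 × (3.083/0.73)².
n₁ = 1.667 × 17.84 = 29.7.
Round up: n₁ = 30, giving n₂ = 1.5 × 30 = 45.

n₁ = 30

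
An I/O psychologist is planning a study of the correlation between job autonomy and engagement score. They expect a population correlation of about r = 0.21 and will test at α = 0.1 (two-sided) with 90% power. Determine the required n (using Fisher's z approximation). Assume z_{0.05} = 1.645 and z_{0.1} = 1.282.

n = 192

Fisher's z: C = ½·ln((1+r)/(1−r)) = ½·ln(1.5316) = 0.2132.
n = ((z_{α/2} + z_β)/C)² + 3.
(1.645 + 1.282) / 0.2132 = 2.927 / 0.2132 = 13.729.
n = 13.729² + 3 = 188.48 + 3 = 191.5.
Round up.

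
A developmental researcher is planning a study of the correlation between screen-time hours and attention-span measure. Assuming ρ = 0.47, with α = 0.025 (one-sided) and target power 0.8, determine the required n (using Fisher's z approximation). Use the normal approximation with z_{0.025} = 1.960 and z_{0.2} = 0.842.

Fisher's z: C = ½·ln((1+r)/(1−r)) = ½·ln(2.7736) = 0.5101.
n = ((z_{α} + z_β)/C)² + 3.
(1.960 + 0.842) / 0.5101 = 2.802 / 0.5101 = 5.493.
n = 5.493² + 3 = 30.17 + 3 = 33.2.
Round up.

n = 34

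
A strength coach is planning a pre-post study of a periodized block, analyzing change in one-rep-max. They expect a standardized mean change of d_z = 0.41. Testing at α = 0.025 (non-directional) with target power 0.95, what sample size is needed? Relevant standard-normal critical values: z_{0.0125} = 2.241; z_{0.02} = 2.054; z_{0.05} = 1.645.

For a paired (one-sample on differences) test: n = ((z_{α/2} + z_β) / d)².
z_{α/2} + z_β = 2.241 + 1.645 = 3.886.
n = (3.886 / 0.41)² = 9.478² = 89.83.
Round up.

n = 90 pairs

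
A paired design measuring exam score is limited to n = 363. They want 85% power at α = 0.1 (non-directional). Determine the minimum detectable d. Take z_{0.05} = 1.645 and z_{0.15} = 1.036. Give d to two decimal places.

d_min ≈ 0.14

For a single sample (or paired design) of n = 363: d_min = (z_{α/2} + z_β)/√n.
z-sum = 1.645 + 1.036 = 2.681.
d_min = 2.681 / √363 = 2.681 / 19.053 = 0.141.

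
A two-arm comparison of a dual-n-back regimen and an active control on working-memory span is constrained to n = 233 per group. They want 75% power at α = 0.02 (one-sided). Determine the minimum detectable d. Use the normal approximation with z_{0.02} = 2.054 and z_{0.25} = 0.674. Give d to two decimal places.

For two independent groups of n = 233 each: d_min = (z_{α} + z_β)·√(2/n).
z-sum = 2.054 + 0.674 = 2.728.
d_min = 2.728 × √(2/233) = 2.728 × 0.0926 = 0.253.

d_min ≈ 0.25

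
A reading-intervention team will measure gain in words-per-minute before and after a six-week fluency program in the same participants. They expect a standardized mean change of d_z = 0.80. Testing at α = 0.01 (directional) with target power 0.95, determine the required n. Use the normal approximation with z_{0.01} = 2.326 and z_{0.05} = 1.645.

For a paired (one-sample on differences) test: n = ((z_{α} + z_β) / d)².
z_{α} + z_β = 2.326 + 1.645 = 3.971.
n = (3.971 / 0.80)² = 4.964² = 24.64.
Round up.

n = 25 pairs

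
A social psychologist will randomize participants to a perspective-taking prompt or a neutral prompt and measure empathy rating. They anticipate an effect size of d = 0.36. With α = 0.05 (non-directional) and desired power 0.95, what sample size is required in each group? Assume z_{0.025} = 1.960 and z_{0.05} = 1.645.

For two independent groups with equal n: n = 2·((z_{α/2} + z_β) / d)².
z_{α/2} + z_β = 1.960 + 1.645 = 3.605.
n = 2 × (3.605 / 0.36)² = 2 × 10.014² = 2 × 100.28 = 200.6.
Round up to the next whole participant.

n = 201 per group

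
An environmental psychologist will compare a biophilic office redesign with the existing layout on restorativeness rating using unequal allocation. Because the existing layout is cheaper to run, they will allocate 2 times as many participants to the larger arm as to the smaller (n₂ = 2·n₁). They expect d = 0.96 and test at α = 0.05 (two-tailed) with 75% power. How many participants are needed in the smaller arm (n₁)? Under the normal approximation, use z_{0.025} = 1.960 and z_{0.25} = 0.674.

With allocation ratio k = n₂/n₁ = 2, Var(x̄₁−x̄₂) = σ²(1/n₁ + 1/(k·n₁)) = σ²·(k+1)/(k·n₁).
So n₁ = (1 + 1/k)·((z_{α/2} + z_β)/d)² = 1.500 × (2.634/0.96)².
n₁ = 1.500 × 7.53 = 11.3.
Round up: n₁ = 12, giving n₂ = 2 × 12 = 24.

n₁ = 12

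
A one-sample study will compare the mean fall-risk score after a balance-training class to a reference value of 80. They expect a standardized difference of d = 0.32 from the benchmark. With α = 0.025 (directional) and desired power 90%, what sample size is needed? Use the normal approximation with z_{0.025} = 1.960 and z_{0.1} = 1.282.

For a one-sample test: n = ((z_{α} + z_β) / d)².
z_{α} + z_β = 1.960 + 1.282 = 3.242.
n = (3.242 / 0.32)² = 10.131² = 102.64.
Round up.

n = 103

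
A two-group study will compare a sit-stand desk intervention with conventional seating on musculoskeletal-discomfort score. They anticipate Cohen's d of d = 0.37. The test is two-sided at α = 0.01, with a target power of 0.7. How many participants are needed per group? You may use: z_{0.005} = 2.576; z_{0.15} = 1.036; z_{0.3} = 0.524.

For two independent groups with equal n: n = 2·((z_{α/2} + z_β) / d)².
z_{α/2} + z_β = 2.576 + 0.524 = 3.100.
n = 2 × (3.100 / 0.37)² = 2 × 8.378² = 2 × 70.20 = 140.4.
Round up to the next whole participant.

n = 141 per group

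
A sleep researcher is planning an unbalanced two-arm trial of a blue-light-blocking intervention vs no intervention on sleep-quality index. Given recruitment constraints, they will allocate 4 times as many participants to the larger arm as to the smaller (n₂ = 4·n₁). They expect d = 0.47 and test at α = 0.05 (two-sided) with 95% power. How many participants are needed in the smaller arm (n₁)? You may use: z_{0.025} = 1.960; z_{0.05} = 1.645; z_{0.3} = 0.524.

n₁ = 74

With allocation ratio k = n₂/n₁ = 4, Var(x̄₁−x̄₂) = σ²(1/n₁ + 1/(k·n₁)) = σ²·(k+1)/(k·n₁).
So n₁ = (1 + 1/k)·((z_{α/2} + z_β)/d)² = 1.250 × (3.605/0.47)².
n₁ = 1.250 × 58.83 = 73.5.
Round up: n₁ = 74, giving n₂ = 4 × 74 = 296.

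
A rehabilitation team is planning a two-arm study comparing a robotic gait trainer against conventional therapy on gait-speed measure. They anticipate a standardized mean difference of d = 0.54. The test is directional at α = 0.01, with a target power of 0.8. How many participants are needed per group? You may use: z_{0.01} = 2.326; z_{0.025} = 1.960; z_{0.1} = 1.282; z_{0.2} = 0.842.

n = 69 per group

For two independent groups with equal n: n = 2·((z_{α} + z_β) / d)².
z_{α} + z_β = 2.326 + 0.842 = 3.168.
n = 2 × (3.168 / 0.54)² = 2 × 5.867² = 2 × 34.42 = 68.8.
Round up to the next whole participant.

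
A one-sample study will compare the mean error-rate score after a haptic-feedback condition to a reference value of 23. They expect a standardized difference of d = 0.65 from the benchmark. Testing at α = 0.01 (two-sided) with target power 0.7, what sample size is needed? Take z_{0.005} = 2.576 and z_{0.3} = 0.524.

n = 23

For a one-sample test: n = ((z_{α/2} + z_β) / d)².
z_{α/2} + z_β = 2.576 + 0.524 = 3.100.
n = (3.100 / 0.65)² = 4.769² = 22.75.
Round up.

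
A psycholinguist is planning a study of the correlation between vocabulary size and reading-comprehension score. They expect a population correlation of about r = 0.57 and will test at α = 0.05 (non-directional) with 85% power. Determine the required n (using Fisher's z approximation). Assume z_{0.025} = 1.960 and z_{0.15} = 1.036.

n = 25

Fisher's z: C = ½·ln((1+r)/(1−r)) = ½·ln(3.6512) = 0.6475.
n = ((z_{α/2} + z_β)/C)² + 3.
(1.960 + 1.036) / 0.6475 = 2.996 / 0.6475 = 4.627.
n = 4.627² + 3 = 21.41 + 3 = 24.4.
Round up.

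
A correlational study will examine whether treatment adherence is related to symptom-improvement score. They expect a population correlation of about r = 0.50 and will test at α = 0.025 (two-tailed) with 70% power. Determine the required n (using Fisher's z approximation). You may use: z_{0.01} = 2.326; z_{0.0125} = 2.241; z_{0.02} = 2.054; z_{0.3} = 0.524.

Fisher's z: C = ½·ln((1+r)/(1−r)) = ½·ln(3.0000) = 0.5493.
n = ((z_{α/2} + z_β)/C)² + 3.
(2.241 + 0.524) / 0.5493 = 2.765 / 0.5493 = 5.034.
n = 5.034² + 3 = 25.34 + 3 = 28.3.
Round up.

n = 29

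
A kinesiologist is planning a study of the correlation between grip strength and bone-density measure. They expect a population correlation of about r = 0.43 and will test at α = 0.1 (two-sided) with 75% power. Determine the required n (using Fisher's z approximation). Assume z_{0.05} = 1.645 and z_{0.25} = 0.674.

Fisher's z: C = ½·ln((1+r)/(1−r)) = ½·ln(2.5088) = 0.4599.
n = ((z_{α/2} + z_β)/C)² + 3.
(1.645 + 0.674) / 0.4599 = 2.319 / 0.4599 = 5.042.
n = 5.042² + 3 = 25.43 + 3 = 28.4.
Round up.

n = 29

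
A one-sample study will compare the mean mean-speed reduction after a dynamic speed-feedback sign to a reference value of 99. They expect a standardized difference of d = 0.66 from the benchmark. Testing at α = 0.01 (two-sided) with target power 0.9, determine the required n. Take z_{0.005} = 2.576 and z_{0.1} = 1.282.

For a one-sample test: n = ((z_{α/2} + z_β) / d)².
z_{α/2} + z_β = 2.576 + 1.282 = 3.858.
n = (3.858 / 0.66)² = 5.845² = 34.17.
Round up.

n = 35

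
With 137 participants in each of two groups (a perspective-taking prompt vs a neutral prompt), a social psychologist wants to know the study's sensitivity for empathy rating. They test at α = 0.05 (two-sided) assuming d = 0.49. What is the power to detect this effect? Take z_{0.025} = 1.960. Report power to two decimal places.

power ≈ 0.98

For two equal groups, power = Φ(d·√(n/2) − z_{α/2}).
d·√(n/2) = 0.49 × √(137/2) = 0.49 × 8.276 = 4.055.
z_β = 4.055 − 1.960 = 2.095.
Power = Φ(2.095) = 0.982.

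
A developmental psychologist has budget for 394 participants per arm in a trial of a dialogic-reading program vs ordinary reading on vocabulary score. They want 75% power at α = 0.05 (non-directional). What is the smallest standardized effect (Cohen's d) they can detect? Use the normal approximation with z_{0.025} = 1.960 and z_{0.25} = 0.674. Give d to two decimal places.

d_min ≈ 0.19

For two independent groups of n = 394 each: d_min = (z_{α/2} + z_β)·√(2/n).
z-sum = 1.960 + 0.674 = 2.634.
d_min = 2.634 × √(2/394) = 2.634 × 0.0712 = 0.188.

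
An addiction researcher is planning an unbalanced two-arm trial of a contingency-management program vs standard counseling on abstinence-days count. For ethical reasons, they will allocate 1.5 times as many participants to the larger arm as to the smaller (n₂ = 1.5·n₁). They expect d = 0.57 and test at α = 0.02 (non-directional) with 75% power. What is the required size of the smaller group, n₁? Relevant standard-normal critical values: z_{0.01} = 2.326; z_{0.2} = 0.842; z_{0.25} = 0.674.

n₁ = 47

With allocation ratio k = n₂/n₁ = 1.5, Var(x̄₁−x̄₂) = σ²(1/n₁ + 1/(k·n₁)) = σ²·(k+1)/(k·n₁).
So n₁ = (1 + 1/k)·((z_{α/2} + z_β)/d)² = 1.667 × (3.000/0.57)².
n₁ = 1.667 × 27.70 = 46.2.
Round up: n₁ = 47, giving n₂ = ⌈1.5 × 47⌉ = ⌈70.5⌉ = 71.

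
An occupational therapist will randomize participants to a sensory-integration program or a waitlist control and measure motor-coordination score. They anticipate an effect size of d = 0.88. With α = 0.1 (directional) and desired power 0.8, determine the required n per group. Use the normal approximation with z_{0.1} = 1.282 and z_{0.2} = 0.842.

For two independent groups with equal n: n = 2·((z_{α} + z_β) / d)².
z_{α} + z_β = 1.282 + 0.842 = 2.124.
n = 2 × (2.124 / 0.88)² = 2 × 2.414² = 2 × 5.83 = 11.7.
Round up to the next whole participant.

n = 12 per group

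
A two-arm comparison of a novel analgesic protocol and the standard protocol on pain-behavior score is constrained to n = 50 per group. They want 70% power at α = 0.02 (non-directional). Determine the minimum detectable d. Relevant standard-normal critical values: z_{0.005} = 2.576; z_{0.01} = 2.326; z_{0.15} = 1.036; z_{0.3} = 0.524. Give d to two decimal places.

For two independent groups of n = 50 each: d_min = (z_{α/2} + z_β)·√(2/n).
z-sum = 2.326 + 0.524 = 2.850.
d_min = 2.850 × √(2/50) = 2.850 × 0.2000 = 0.570.

d_min ≈ 0.57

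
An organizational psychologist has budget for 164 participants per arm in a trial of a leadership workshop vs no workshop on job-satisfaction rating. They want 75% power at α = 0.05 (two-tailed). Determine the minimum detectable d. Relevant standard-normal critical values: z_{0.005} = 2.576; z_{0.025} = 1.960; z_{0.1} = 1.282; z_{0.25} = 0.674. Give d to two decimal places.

For two independent groups of n = 164 each: d_min = (z_{α/2} + z_β)·√(2/n).
z-sum = 1.960 + 0.674 = 2.634.
d_min = 2.634 × √(2/164) = 2.634 × 0.1104 = 0.291.

d_min ≈ 0.29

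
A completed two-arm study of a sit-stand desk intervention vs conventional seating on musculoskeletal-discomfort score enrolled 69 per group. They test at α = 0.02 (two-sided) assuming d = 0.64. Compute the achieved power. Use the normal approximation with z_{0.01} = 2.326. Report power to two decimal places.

For two equal groups, power = Φ(d·√(n/2) − z_{α/2}).
d·√(n/2) = 0.64 × √(69/2) = 0.64 × 5.874 = 3.759.
z_β = 3.759 − 2.326 = 1.433.
Power = Φ(1.433) = 0.924.

power ≈ 0.92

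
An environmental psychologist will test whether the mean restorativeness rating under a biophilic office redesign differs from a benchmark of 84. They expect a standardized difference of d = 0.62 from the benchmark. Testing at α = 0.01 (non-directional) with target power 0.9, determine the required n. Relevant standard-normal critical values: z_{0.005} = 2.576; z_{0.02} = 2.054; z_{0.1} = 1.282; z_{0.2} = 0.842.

n = 39

For a one-sample test: n = ((z_{α/2} + z_β) / d)².
z_{α/2} + z_β = 2.576 + 1.282 = 3.858.
n = (3.858 / 0.62)² = 6.223² = 38.72.
Round up.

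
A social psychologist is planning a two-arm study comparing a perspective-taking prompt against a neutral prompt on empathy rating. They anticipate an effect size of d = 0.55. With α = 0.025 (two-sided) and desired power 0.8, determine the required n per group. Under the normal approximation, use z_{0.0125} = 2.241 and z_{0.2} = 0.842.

For two independent groups with equal n: n = 2·((z_{α/2} + z_β) / d)².
z_{α/2} + z_β = 2.241 + 0.842 = 3.083.
n = 2 × (3.083 / 0.55)² = 2 × 5.605² = 2 × 31.42 = 62.8.
Round up to the next whole participant.

n = 63 per group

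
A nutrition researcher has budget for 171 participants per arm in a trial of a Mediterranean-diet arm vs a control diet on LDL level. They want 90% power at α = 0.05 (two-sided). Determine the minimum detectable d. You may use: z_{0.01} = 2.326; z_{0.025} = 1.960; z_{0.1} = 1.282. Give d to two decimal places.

d_min ≈ 0.35

For two independent groups of n = 171 each: d_min = (z_{α/2} + z_β)·√(2/n).
z-sum = 1.960 + 1.282 = 3.242.
d_min = 3.242 × √(2/171) = 3.242 × 0.1081 = 0.351.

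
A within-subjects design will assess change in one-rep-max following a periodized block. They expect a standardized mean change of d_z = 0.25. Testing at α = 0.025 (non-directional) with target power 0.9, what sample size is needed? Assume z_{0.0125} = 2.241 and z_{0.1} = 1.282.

n = 199 pairs

For a paired (one-sample on differences) test: n = ((z_{α/2} + z_β) / d)².
z_{α/2} + z_β = 2.241 + 1.282 = 3.523.
n = (3.523 / 0.25)² = 14.092² = 198.58.
Round up.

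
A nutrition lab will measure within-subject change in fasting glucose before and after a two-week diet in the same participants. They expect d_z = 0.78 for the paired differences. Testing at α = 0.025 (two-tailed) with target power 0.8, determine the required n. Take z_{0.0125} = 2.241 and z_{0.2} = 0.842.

n = 16 pairs

For a paired (one-sample on differences) test: n = ((z_{α/2} + z_β) / d)².
z_{α/2} + z_β = 2.241 + 0.842 = 3.083.
n = (3.083 / 0.78)² = 3.953² = 15.62.
Round up.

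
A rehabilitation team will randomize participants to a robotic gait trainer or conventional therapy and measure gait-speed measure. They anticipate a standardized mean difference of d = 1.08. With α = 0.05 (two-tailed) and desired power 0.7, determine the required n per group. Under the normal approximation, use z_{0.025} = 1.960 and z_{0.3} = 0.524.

For two independent groups with equal n: n = 2·((z_{α/2} + z_β) / d)².
z_{α/2} + z_β = 1.960 + 0.524 = 2.484.
n = 2 × (2.484 / 1.08)² = 2 × 2.300² = 2 × 5.29 = 10.6.
Round up to the next whole participant.

n = 11 per group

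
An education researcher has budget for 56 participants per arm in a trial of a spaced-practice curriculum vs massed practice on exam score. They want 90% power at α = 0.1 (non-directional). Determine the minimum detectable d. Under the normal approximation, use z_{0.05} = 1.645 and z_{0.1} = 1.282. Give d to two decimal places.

d_min ≈ 0.55

For two independent groups of n = 56 each: d_min = (z_{α/2} + z_β)·√(2/n).
z-sum = 1.645 + 1.282 = 2.927.
d_min = 2.927 × √(2/56) = 2.927 × 0.1890 = 0.553.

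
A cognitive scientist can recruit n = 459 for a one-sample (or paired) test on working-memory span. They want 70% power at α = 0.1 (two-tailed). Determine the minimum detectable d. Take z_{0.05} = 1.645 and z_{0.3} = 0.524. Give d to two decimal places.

For a single sample (or paired design) of n = 459: d_min = (z_{α/2} + z_β)/√n.
z-sum = 1.645 + 0.524 = 2.169.
d_min = 2.169 / √459 = 2.169 / 21.424 = 0.101.

d_min ≈ 0.10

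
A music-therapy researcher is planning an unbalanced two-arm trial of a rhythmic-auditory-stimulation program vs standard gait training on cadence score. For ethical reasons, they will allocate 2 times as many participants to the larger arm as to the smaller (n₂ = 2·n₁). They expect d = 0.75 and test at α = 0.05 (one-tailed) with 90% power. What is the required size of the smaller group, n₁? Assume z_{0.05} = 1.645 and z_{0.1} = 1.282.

With allocation ratio k = n₂/n₁ = 2, Var(x̄₁−x̄₂) = σ²(1/n₁ + 1/(k·n₁)) = σ²·(k+1)/(k·n₁).
So n₁ = (1 + 1/k)·((z_{α} + z_β)/d)² = 1.500 × (2.927/0.75)².
n₁ = 1.500 × 15.23 = 22.8.
Round up: n₁ = 23, giving n₂ = 2 × 23 = 46.

n₁ = 23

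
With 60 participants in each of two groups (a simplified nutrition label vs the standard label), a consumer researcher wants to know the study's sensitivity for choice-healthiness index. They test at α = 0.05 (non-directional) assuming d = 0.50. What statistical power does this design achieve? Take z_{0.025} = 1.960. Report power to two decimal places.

power ≈ 0.78

For two equal groups, power = Φ(d·√(n/2) − z_{α/2}).
d·√(n/2) = 0.50 × √(60/2) = 0.50 × 5.477 = 2.739.
z_β = 2.739 − 1.960 = 0.779.
Power = Φ(0.779) = 0.782.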